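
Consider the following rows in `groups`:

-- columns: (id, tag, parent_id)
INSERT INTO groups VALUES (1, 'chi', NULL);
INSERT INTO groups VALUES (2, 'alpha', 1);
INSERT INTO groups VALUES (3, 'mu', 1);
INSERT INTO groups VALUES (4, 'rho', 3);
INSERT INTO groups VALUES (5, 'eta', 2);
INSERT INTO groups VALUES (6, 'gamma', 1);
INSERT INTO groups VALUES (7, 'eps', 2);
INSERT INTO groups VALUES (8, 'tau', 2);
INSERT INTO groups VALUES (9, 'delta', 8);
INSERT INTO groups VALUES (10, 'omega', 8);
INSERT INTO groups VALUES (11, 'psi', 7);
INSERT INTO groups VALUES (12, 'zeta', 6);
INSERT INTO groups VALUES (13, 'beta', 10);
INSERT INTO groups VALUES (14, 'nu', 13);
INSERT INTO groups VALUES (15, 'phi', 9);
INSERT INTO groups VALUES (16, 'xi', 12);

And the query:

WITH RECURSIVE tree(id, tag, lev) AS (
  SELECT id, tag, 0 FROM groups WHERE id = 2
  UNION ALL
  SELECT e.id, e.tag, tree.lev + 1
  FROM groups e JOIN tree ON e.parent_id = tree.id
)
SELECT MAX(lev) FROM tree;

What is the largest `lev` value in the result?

Base: id=2 (alpha) at lev 0.
Iteration 1: rows with parent_id in {2} -> eta (id 5, lev 1), eps (id 7, lev 1), tau (id 8, lev 1).
Iteration 2: rows with parent_id in {5,7,8} -> delta (id 9, lev 2), omega (id 10, lev 2), psi (id 11, lev 2).
Iteration 3: rows with parent_id in {9,10,11} -> beta (id 13, lev 3), phi (id 15, lev 3).
Iteration 4: rows with parent_id in {13,15} -> nu (id 14, lev 4).
Iteration 5: no rows with parent_id in {14}; recursion stops.
lev values: 0, 1, 1, 1, 2, 2, 2, 3, 3, 4; the maximum is 4.

4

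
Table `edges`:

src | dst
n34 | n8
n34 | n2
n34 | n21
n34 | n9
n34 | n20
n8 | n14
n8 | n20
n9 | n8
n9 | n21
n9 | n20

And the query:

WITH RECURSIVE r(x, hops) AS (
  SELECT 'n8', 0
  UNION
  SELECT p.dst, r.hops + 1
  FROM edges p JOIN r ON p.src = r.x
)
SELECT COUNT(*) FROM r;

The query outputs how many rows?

Base: (n8, hops=0).
Iteration 1: edges from {n8} -> (n14, hops=1), (n20, hops=1).
Iteration 2: no outgoing edges from {n14,n20}; recursion stops.
Total rows emitted: 3.

3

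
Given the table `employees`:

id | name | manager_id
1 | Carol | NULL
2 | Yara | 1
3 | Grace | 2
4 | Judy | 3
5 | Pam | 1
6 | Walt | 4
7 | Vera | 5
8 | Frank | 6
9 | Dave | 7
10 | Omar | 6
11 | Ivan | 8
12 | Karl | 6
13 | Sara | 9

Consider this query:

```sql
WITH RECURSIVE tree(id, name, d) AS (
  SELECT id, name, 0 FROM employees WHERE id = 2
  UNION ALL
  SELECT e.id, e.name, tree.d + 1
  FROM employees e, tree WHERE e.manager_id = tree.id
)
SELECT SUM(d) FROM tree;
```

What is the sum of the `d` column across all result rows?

Base: id=2 (Yara) at d 0.
Iteration 1: rows with manager_id in {2} -> Grace (id 3, d 1).
Iteration 2: rows with manager_id in {3} -> Judy (id 4, d 2).
Iteration 3: rows with manager_id in {4} -> Walt (id 6, d 3).
Iteration 4: rows with manager_id in {6} -> Frank (id 8, d 4), Omar (id 10, d 4), Karl (id 12, d 4).
Iteration 5: rows with manager_id in {8,10,12} -> Ivan (id 11, d 5).
Iteration 6: no rows with manager_id in {11}; recursion stops.
SUM(d) = 0 + 1 + 2 + 3 + 4 + 4 + 4 + 5 = 23.

23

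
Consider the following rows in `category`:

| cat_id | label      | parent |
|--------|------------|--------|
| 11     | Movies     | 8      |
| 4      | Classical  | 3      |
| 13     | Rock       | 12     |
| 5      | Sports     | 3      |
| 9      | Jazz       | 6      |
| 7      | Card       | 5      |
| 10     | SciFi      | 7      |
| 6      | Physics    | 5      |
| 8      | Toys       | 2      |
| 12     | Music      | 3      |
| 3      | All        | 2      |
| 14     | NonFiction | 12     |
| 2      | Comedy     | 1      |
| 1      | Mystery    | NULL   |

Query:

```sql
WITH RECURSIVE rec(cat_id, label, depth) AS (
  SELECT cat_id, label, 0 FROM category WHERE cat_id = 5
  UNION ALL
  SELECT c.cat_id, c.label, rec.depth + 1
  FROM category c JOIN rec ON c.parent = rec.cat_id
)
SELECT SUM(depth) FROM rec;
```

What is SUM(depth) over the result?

Base: cat_id=5 (Sports) at depth 0.
Iteration 1: rows with parent in {5} -> Physics (id 6, depth 1), Card (id 7, depth 1).
Iteration 2: rows with parent in {6,7} -> Jazz (id 9, depth 2), SciFi (id 10, depth 2).
Iteration 3: no rows with parent in {9,10}; recursion stops.
SUM(depth) = 0 + 1 + 1 + 2 + 2 = 6.

6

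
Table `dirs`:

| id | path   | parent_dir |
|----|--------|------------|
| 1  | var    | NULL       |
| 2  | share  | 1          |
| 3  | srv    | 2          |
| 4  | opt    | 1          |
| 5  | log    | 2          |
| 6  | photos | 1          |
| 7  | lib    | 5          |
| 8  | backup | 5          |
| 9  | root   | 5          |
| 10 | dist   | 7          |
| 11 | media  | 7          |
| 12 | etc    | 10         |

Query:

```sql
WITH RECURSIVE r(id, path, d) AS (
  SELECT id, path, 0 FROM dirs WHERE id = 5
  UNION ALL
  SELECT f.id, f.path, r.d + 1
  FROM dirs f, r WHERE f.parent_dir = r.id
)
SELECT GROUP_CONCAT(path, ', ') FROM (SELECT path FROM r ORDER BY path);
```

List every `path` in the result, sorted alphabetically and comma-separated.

backup, dist, etc, lib, log, media, root

Base: id=5 (log) at d 0.
Iteration 1: rows with parent_dir in {5} -> lib (id 7, d 1), backup (id 8, d 1), root (id 9, d 1).
Iteration 2: rows with parent_dir in {7,8,9} -> dist (id 10, d 2), media (id 11, d 2).
Iteration 3: rows with parent_dir in {10,11} -> etc (id 12, d 3).
Iteration 4: no rows with parent_dir in {12}; recursion stops.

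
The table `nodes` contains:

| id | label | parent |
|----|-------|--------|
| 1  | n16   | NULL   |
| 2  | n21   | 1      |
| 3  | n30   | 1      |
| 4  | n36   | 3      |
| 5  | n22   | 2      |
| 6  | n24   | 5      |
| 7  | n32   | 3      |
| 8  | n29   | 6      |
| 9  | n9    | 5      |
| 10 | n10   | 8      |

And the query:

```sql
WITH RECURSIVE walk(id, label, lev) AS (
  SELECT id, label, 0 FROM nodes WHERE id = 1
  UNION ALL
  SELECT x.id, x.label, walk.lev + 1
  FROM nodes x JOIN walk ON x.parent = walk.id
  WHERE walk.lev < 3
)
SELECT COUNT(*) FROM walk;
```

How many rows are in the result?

Base: id=1 (n16) at lev 0.
Iteration 1: rows with parent in {1} -> n21 (id 2, lev 1), n30 (id 3, lev 1).
Iteration 2: rows with parent in {2,3} -> n36 (id 4, lev 2), n22 (id 5, lev 2), n32 (id 7, lev 2).
Iteration 3: rows with parent in {4,5,7} -> n24 (id 6, lev 3), n9 (id 9, lev 3).
Iteration 4: lev < 3 fails for all current rows; recursion stops.
Total rows emitted: 8.

8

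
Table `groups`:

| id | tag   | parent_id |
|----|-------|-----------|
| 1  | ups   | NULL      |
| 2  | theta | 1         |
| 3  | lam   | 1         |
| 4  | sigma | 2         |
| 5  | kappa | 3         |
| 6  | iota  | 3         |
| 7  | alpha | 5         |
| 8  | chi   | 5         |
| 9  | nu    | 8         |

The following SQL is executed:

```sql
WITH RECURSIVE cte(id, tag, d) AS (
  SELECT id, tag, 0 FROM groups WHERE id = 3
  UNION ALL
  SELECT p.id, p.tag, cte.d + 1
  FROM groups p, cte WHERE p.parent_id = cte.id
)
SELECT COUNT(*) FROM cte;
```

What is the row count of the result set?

Base: id=3 (lam) at d 0.
Iteration 1: rows with parent_id in {3} -> kappa (id 5, d 1), iota (id 6, d 1).
Iteration 2: rows with parent_id in {5,6} -> alpha (id 7, d 2), chi (id 8, d 2).
Iteration 3: rows with parent_id in {7,8} -> nu (id 9, d 3).
Iteration 4: no rows with parent_id in {9}; recursion stops.
Total rows emitted: 6.

6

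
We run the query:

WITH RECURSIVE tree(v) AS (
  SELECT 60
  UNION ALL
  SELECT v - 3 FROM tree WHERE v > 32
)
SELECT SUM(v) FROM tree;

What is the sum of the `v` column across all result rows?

495

Base: v=60.
Iteration 1: 60 > 32 holds -> v = 60 - 3 = 57.
Iteration 2: 57 > 32 holds -> v = 57 - 3 = 54.
Iteration 3: 54 > 32 holds -> v = 54 - 3 = 51.
Iteration 4: 51 > 32 holds -> v = 51 - 3 = 48.
Iteration 5: 48 > 32 holds -> v = 48 - 3 = 45.
Iteration 6: 45 > 32 holds -> v = 45 - 3 = 42.
Iteration 7: 42 > 32 holds -> v = 42 - 3 = 39.
Iteration 8: 39 > 32 holds -> v = 39 - 3 = 36.
Iteration 9: 36 > 32 holds -> v = 36 - 3 = 33.
Iteration 10: 33 > 32 holds -> v = 33 - 3 = 30.
Iteration 11: 30 > 32 fails; recursion stops.
SUM(v) = 60 + 57 + 54 + 51 + 48 + 45 + 42 + 39 + 36 + 33 + 30 = 495.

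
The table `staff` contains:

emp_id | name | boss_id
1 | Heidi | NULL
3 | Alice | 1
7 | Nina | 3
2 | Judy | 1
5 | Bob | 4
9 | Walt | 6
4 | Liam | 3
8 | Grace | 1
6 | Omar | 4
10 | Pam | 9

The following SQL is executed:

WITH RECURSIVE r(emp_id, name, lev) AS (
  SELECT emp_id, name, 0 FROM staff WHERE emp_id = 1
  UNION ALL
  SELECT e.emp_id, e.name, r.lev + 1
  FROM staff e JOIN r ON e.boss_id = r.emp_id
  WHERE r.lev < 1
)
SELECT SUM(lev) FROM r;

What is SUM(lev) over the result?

Base: emp_id=1 (Heidi) at lev 0.
Iteration 1: rows with boss_id in {1} -> Judy (id 2, lev 1), Alice (id 3, lev 1), Grace (id 8, lev 1).
Iteration 2: lev < 1 fails for all current rows; recursion stops.
SUM(lev) = 0 + 1 + 1 + 1 = 3.

3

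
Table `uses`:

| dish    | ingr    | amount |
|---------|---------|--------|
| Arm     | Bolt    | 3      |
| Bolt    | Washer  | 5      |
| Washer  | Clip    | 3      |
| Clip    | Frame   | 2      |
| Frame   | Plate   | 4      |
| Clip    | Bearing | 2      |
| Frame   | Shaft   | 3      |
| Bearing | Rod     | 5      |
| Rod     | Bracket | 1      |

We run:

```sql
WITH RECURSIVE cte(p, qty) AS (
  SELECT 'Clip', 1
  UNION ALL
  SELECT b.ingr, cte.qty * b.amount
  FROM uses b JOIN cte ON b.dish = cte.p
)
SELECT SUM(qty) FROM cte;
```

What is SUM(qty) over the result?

Base: (Clip, qty=1).
Iteration 1: components of {Clip} -> Bearing = 1*2 = 2, Frame = 1*2 = 2.
Iteration 2: components of {Bearing,Frame} -> Plate = 2*4 = 8, Rod = 2*5 = 10, Shaft = 2*3 = 6.
Iteration 3: components of {Plate,Rod,Shaft} -> Bracket = 10*1 = 10.
Iteration 4: no further components; recursion stops.
SUM(qty) = 1 + 2 + 2 + 8 + 6 + 10 + 10 = 39.

39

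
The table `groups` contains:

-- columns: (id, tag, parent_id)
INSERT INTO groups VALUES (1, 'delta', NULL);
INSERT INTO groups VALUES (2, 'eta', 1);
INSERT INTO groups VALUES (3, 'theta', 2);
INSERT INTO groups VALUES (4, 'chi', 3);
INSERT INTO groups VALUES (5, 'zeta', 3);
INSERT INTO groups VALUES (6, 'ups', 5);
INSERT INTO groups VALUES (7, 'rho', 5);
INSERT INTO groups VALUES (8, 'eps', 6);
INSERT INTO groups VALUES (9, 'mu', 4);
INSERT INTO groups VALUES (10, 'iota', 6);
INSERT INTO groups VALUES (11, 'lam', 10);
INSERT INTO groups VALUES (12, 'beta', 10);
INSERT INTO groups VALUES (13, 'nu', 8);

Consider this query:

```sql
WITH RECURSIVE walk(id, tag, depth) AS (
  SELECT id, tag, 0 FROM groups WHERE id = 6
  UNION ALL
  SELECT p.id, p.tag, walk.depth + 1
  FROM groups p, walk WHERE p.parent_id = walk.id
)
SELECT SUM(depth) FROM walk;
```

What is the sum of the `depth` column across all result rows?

8

Base: id=6 (ups) at depth 0.
Iteration 1: rows with parent_id in {6} -> eps (id 8, depth 1), iota (id 10, depth 1).
Iteration 2: rows with parent_id in {8,10} -> lam (id 11, depth 2), beta (id 12, depth 2), nu (id 13, depth 2).
Iteration 3: no rows with parent_id in {11,12,13}; recursion stops.
SUM(depth) = 0 + 1 + 1 + 2 + 2 + 2 = 8.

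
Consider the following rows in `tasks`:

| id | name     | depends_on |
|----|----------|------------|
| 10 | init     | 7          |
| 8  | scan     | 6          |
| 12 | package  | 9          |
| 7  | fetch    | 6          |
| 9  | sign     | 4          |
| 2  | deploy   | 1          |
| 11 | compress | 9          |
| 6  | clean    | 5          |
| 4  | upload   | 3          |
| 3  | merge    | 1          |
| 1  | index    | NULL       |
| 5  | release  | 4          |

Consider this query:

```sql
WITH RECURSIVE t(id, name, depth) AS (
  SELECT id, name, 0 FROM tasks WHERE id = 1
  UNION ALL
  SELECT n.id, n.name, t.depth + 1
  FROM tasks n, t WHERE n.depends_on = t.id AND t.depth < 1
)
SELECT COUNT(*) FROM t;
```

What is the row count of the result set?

Base: id=1 (index) at depth 0.
Iteration 1: rows with depends_on in {1} -> deploy (id 2, depth 1), merge (id 3, depth 1).
Iteration 2: depth < 1 fails for all current rows; recursion stops.
Total rows emitted: 3.

3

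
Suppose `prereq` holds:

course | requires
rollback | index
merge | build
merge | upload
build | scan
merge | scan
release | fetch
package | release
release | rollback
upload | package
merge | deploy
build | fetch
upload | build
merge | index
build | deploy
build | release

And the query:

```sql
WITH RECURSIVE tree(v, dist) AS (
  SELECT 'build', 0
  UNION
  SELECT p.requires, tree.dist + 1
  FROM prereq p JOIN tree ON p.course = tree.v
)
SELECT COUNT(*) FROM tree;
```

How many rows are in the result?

Base: (build, dist=0).
Iteration 1: edges from {build} -> (deploy, dist=1), (fetch, dist=1), (release, dist=1), (scan, dist=1).
Iteration 2: edges from {deploy,fetch,release,scan} -> (fetch, dist=2), (rollback, dist=2).
Iteration 3: edges from {fetch,rollback} -> (index, dist=3).
Iteration 4: no outgoing edges from {index}; recursion stops.
Total rows emitted: 8.

8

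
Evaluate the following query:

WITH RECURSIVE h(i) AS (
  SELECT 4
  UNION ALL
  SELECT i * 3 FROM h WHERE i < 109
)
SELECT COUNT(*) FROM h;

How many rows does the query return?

5

Base: i=4.
Iteration 1: 4 < 109 holds -> i = 4 * 3 = 12.
Iteration 2: 12 < 109 holds -> i = 12 * 3 = 36.
Iteration 3: 36 < 109 holds -> i = 36 * 3 = 108.
Iteration 4: 108 < 109 holds -> i = 108 * 3 = 324.
Iteration 5: 324 < 109 fails; recursion stops.
Total rows emitted: 5.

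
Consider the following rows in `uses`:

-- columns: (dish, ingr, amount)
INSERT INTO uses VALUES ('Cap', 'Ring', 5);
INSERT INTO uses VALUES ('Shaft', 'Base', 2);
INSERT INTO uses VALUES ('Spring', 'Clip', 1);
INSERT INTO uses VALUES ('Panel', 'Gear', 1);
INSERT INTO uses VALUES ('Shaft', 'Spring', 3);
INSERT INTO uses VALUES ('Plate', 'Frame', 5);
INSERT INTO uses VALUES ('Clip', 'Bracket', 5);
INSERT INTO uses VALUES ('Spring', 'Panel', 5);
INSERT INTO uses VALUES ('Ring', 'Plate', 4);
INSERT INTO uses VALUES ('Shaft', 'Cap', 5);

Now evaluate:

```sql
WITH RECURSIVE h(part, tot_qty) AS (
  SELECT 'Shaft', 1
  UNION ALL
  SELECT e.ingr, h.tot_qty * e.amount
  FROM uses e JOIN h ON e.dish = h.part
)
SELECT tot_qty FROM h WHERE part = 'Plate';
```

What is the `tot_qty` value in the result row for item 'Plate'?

100

Base: (Shaft, tot_qty=1).
Iteration 1: components of {Shaft} -> Base = 1*2 = 2, Cap = 1*5 = 5, Spring = 1*3 = 3.
Iteration 2: components of {Base,Cap,Spring} -> Clip = 3*1 = 3, Panel = 3*5 = 15, Ring = 5*5 = 25.
Iteration 3: components of {Clip,Panel,Ring} -> Bracket = 3*5 = 15, Gear = 15*1 = 15, Plate = 25*4 = 100.
Iteration 4: components of {Bracket,Gear,Plate} -> Frame = 100*5 = 500.
Iteration 5: no further components; recursion stops.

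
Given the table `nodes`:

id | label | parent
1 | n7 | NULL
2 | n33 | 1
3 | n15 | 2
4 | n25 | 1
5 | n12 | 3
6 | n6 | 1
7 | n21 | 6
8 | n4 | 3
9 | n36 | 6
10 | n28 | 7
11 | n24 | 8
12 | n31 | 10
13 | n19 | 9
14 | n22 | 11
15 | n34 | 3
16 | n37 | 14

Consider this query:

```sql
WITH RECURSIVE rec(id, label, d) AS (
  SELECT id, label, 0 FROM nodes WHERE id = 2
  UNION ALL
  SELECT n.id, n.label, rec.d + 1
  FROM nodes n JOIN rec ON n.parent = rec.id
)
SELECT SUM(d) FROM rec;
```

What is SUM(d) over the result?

19

Base: id=2 (n33) at d 0.
Iteration 1: rows with parent in {2} -> n15 (id 3, d 1).
Iteration 2: rows with parent in {3} -> n12 (id 5, d 2), n4 (id 8, d 2), n34 (id 15, d 2).
Iteration 3: rows with parent in {5,8,15} -> n24 (id 11, d 3).
Iteration 4: rows with parent in {11} -> n22 (id 14, d 4).
Iteration 5: rows with parent in {14} -> n37 (id 16, d 5).
Iteration 6: no rows with parent in {16}; recursion stops.
SUM(d) = 0 + 1 + 2 + 2 + 2 + 3 + 4 + 5 = 19.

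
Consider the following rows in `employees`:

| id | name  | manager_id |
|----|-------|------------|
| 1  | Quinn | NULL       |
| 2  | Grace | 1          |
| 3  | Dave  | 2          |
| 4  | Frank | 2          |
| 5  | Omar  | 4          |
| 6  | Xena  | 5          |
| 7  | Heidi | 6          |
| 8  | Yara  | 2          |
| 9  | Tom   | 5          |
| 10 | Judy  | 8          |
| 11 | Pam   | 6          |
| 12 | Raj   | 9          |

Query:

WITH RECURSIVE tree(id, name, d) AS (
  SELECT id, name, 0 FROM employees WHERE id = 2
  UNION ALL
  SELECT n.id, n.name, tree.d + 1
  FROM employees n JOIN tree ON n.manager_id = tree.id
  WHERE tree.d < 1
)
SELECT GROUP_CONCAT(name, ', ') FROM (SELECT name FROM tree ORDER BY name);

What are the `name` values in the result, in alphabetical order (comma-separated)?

Base: id=2 (Grace) at d 0.
Iteration 1: rows with manager_id in {2} -> Dave (id 3, d 1), Frank (id 4, d 1), Yara (id 8, d 1).
Iteration 2: d < 1 fails for all current rows; recursion stops.

Dave, Frank, Grace, Yara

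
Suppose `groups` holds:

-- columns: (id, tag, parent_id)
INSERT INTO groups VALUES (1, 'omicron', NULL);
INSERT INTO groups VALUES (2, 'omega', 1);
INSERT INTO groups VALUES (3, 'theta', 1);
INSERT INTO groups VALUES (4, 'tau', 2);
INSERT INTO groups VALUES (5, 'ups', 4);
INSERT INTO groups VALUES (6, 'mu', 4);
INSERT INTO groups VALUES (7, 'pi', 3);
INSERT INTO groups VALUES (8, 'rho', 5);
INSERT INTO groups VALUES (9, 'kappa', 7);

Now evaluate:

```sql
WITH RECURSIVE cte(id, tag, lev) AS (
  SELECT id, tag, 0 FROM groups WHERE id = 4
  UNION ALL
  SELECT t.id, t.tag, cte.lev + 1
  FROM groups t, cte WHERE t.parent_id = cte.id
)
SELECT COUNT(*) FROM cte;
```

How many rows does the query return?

4

Base: id=4 (tau) at lev 0.
Iteration 1: rows with parent_id in {4} -> ups (id 5, lev 1), mu (id 6, lev 1).
Iteration 2: rows with parent_id in {5,6} -> rho (id 8, lev 2).
Iteration 3: no rows with parent_id in {8}; recursion stops.
Total rows emitted: 4.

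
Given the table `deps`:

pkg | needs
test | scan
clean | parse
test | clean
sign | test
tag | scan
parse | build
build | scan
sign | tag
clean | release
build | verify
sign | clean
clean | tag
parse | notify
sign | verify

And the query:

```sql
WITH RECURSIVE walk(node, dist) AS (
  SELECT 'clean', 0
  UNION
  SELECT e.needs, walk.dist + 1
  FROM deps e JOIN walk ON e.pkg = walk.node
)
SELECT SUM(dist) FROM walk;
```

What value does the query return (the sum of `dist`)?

15

Base: (clean, dist=0).
Iteration 1: edges from {clean} -> (parse, dist=1), (release, dist=1), (tag, dist=1).
Iteration 2: edges from {parse,release,tag} -> (build, dist=2), (notify, dist=2), (scan, dist=2).
Iteration 3: edges from {build,notify,scan} -> (scan, dist=3), (verify, dist=3).
Iteration 4: no outgoing edges from {scan,verify}; recursion stops.
SUM(dist) = 0 + 1 + 1 + 1 + 2 + 2 + 2 + 3 + 3 = 15.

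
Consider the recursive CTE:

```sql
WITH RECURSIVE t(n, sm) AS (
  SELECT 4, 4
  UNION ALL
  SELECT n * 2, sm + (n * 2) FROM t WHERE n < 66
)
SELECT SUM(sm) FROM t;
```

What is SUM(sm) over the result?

480

Base: n=4, sm=4.
Iteration 1: 4 < 66 holds -> n = 4 * 2 = 8, sm = 4 + 8 = 12.
Iteration 2: 8 < 66 holds -> n = 8 * 2 = 16, sm = 12 + 16 = 28.
Iteration 3: 16 < 66 holds -> n = 16 * 2 = 32, sm = 28 + 32 = 60.
Iteration 4: 32 < 66 holds -> n = 32 * 2 = 64, sm = 60 + 64 = 124.
Iteration 5: 64 < 66 holds -> n = 64 * 2 = 128, sm = 124 + 128 = 252.
Iteration 6: 128 < 66 fails; recursion stops.
SUM(sm) = 4 + 12 + 28 + 60 + 124 + 252 = 480.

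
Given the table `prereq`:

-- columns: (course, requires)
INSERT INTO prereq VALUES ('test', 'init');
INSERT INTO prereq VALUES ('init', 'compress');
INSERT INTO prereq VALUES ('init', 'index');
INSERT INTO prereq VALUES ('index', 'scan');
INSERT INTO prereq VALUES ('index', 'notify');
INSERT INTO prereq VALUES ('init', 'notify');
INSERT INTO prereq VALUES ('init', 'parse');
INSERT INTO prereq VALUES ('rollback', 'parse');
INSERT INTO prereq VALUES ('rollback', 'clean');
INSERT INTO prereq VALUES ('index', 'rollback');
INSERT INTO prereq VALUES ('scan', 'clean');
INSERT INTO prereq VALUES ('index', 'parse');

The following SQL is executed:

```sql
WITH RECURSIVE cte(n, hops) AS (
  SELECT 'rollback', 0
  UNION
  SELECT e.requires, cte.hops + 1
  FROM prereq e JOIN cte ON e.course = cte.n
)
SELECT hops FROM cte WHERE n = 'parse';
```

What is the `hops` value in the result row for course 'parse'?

1

Base: (rollback, hops=0).
Iteration 1: edges from {rollback} -> (clean, hops=1), (parse, hops=1).
Iteration 2: no outgoing edges from {clean,parse}; recursion stops.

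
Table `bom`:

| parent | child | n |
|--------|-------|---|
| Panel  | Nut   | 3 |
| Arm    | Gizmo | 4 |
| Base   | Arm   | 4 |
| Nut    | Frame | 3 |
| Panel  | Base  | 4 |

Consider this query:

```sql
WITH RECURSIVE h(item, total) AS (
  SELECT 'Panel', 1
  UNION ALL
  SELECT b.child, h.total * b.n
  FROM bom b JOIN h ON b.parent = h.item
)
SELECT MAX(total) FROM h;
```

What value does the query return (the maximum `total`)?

64

Base: (Panel, total=1).
Iteration 1: components of {Panel} -> Base = 1*4 = 4, Nut = 1*3 = 3.
Iteration 2: components of {Base,Nut} -> Arm = 4*4 = 16, Frame = 3*3 = 9.
Iteration 3: components of {Arm,Frame} -> Gizmo = 16*4 = 64.
Iteration 4: no further components; recursion stops.
total values: 1, 3, 4, 9, 16, 64; the maximum is 64.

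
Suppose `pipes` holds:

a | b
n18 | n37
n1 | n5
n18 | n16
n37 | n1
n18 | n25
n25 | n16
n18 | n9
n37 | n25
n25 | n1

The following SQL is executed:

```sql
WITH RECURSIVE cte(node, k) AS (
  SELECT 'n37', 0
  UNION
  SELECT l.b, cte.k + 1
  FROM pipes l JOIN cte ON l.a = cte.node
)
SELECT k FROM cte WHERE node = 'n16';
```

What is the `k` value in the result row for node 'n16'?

Base: (n37, k=0).
Iteration 1: edges from {n37} -> (n1, k=1), (n25, k=1).
Iteration 2: edges from {n1,n25} -> (n1, k=2), (n16, k=2), (n5, k=2).
Iteration 3: edges from {n1,n16,n5} -> (n5, k=3).
Iteration 4: no outgoing edges from {n5}; recursion stops.

2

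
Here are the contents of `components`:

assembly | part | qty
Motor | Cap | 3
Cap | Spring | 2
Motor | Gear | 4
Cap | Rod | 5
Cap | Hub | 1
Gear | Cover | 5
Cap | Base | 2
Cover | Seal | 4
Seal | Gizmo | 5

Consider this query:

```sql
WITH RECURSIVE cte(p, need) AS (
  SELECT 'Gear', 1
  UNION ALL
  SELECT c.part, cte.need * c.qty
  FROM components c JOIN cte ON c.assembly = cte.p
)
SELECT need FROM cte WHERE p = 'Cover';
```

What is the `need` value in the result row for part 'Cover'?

Base: (Gear, need=1).
Iteration 1: components of {Gear} -> Cover = 1*5 = 5.
Iteration 2: components of {Cover} -> Seal = 5*4 = 20.
Iteration 3: components of {Seal} -> Gizmo = 20*5 = 100.
Iteration 4: no further components; recursion stops.

5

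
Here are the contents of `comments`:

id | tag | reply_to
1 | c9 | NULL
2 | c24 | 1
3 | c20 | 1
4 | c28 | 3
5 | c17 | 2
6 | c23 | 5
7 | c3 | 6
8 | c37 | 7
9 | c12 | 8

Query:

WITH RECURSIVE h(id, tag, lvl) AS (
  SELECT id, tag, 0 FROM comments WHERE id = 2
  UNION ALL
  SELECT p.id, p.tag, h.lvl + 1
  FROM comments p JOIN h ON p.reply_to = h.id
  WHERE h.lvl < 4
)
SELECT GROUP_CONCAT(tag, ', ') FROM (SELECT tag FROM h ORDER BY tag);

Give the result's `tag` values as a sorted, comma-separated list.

Base: id=2 (c24) at lvl 0.
Iteration 1: rows with reply_to in {2} -> c17 (id 5, lvl 1).
Iteration 2: rows with reply_to in {5} -> c23 (id 6, lvl 2).
Iteration 3: rows with reply_to in {6} -> c3 (id 7, lvl 3).
Iteration 4: rows with reply_to in {7} -> c37 (id 8, lvl 4).
Iteration 5: lvl < 4 fails for all current rows; recursion stops.

c17, c23, c24, c3, c37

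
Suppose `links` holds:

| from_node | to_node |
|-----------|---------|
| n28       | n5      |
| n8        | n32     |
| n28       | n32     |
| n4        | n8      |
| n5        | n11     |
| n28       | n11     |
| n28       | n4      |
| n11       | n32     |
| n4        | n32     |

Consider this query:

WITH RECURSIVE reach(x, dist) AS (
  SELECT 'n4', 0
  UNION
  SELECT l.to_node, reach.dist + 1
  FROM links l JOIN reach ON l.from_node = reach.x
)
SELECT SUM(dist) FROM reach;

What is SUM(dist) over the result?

4

Base: (n4, dist=0).
Iteration 1: edges from {n4} -> (n32, dist=1), (n8, dist=1).
Iteration 2: edges from {n32,n8} -> (n32, dist=2).
Iteration 3: no outgoing edges from {n32}; recursion stops.
SUM(dist) = 0 + 1 + 1 + 2 = 4.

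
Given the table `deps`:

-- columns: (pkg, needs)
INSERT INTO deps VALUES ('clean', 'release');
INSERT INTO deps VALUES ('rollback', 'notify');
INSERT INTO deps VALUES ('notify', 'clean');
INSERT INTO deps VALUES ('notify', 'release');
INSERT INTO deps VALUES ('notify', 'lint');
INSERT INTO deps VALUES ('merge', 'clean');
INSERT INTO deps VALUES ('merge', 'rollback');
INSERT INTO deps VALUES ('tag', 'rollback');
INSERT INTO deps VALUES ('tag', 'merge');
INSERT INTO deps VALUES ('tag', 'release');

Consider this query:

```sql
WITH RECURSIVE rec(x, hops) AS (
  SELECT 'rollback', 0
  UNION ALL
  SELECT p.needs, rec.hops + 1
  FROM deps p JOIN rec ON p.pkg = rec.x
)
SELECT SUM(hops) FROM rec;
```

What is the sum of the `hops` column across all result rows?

10

Base: (rollback, hops=0).
Iteration 1: edges from {rollback} -> (notify, hops=1).
Iteration 2: edges from {notify} -> (clean, hops=2), (lint, hops=2), (release, hops=2).
Iteration 3: edges from {clean,lint,release} -> (release, hops=3).
Iteration 4: no outgoing edges from {release}; recursion stops.
SUM(hops) = 0 + 1 + 2 + 2 + 2 + 3 = 10.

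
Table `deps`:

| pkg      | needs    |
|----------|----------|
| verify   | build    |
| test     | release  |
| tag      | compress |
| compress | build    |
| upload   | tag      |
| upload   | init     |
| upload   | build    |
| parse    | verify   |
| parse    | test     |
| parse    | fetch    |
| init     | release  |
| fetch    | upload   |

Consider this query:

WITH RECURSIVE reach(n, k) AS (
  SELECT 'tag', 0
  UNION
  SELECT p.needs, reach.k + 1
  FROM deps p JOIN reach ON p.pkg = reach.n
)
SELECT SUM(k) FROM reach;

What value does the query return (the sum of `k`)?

Base: (tag, k=0).
Iteration 1: edges from {tag} -> (compress, k=1).
Iteration 2: edges from {compress} -> (build, k=2).
Iteration 3: no outgoing edges from {build}; recursion stops.
SUM(k) = 0 + 1 + 2 = 3.

3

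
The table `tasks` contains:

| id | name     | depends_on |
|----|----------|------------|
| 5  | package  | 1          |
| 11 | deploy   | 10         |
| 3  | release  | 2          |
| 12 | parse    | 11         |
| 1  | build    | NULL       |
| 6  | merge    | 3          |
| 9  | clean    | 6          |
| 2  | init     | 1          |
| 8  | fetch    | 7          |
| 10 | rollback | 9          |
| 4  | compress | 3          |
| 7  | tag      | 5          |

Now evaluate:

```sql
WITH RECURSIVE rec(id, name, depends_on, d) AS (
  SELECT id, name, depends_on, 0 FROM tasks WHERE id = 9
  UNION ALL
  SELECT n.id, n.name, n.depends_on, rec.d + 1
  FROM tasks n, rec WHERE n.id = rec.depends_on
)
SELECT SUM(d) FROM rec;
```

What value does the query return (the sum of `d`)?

10

Base: id=9 (clean), depends_on=6, d 0.
Iteration 1: join on id=6 -> merge (id 6, depends_on=3, d 1).
Iteration 2: join on id=3 -> release (id 3, depends_on=2, d 2).
Iteration 3: join on id=2 -> init (id 2, depends_on=1, d 3).
Iteration 4: join on id=1 -> build (id 1, depends_on=NULL, d 4).
Iteration 5: depends_on is NULL; no match; recursion stops.
SUM(d) = 0 + 1 + 2 + 3 + 4 = 10.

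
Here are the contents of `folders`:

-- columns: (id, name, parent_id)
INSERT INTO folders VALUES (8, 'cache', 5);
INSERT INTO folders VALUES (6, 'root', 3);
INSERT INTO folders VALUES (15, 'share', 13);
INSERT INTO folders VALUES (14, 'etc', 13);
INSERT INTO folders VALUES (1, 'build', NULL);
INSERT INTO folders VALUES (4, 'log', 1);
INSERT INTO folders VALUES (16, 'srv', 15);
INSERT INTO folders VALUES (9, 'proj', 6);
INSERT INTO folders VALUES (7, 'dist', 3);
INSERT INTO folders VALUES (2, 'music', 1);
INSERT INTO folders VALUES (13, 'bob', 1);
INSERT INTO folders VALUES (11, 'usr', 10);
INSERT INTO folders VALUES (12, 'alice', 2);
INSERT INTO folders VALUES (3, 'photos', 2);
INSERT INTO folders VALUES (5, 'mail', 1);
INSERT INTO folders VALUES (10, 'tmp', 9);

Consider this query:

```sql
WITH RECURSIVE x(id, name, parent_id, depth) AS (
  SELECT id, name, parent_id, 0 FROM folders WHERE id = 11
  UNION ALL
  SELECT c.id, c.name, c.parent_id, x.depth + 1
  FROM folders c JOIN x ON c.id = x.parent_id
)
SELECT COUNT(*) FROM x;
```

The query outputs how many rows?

Base: id=11 (usr), parent_id=10, depth 0.
Iteration 1: join on id=10 -> tmp (id 10, parent_id=9, depth 1).
Iteration 2: join on id=9 -> proj (id 9, parent_id=6, depth 2).
Iteration 3: join on id=6 -> root (id 6, parent_id=3, depth 3).
Iteration 4: join on id=3 -> photos (id 3, parent_id=2, depth 4).
Iteration 5: join on id=2 -> music (id 2, parent_id=1, depth 5).
Iteration 6: join on id=1 -> build (id 1, parent_id=NULL, depth 6).
Iteration 7: parent_id is NULL; no match; recursion stops.
Total rows emitted: 7.

7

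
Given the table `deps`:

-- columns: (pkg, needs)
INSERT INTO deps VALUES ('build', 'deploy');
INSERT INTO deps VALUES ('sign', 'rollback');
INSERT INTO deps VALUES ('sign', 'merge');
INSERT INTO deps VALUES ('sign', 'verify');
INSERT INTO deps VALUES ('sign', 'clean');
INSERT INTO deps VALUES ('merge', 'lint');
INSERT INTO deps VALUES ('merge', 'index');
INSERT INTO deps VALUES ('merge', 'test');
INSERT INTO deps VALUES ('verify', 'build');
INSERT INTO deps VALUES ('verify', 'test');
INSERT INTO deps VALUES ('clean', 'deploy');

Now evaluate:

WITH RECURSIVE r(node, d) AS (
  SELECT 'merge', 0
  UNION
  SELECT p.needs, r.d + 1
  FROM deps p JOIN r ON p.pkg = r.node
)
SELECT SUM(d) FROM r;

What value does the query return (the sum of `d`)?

Base: (merge, d=0).
Iteration 1: edges from {merge} -> (index, d=1), (lint, d=1), (test, d=1).
Iteration 2: no outgoing edges from {index,lint,test}; recursion stops.
SUM(d) = 0 + 1 + 1 + 1 = 3.

3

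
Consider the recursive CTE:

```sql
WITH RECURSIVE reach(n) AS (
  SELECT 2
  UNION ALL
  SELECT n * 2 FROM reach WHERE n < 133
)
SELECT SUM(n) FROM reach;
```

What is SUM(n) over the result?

Base: n=2.
Iteration 1: 2 < 133 holds -> n = 2 * 2 = 4.
Iteration 2: 4 < 133 holds -> n = 4 * 2 = 8.
Iteration 3: 8 < 133 holds -> n = 8 * 2 = 16.
Iteration 4: 16 < 133 holds -> n = 16 * 2 = 32.
Iteration 5: 32 < 133 holds -> n = 32 * 2 = 64.
Iteration 6: 64 < 133 holds -> n = 64 * 2 = 128.
Iteration 7: 128 < 133 holds -> n = 128 * 2 = 256.
Iteration 8: 256 < 133 fails; recursion stops.
SUM(n) = 2 + 4 + 8 + 16 + 32 + 64 + 128 + 256 = 510.

510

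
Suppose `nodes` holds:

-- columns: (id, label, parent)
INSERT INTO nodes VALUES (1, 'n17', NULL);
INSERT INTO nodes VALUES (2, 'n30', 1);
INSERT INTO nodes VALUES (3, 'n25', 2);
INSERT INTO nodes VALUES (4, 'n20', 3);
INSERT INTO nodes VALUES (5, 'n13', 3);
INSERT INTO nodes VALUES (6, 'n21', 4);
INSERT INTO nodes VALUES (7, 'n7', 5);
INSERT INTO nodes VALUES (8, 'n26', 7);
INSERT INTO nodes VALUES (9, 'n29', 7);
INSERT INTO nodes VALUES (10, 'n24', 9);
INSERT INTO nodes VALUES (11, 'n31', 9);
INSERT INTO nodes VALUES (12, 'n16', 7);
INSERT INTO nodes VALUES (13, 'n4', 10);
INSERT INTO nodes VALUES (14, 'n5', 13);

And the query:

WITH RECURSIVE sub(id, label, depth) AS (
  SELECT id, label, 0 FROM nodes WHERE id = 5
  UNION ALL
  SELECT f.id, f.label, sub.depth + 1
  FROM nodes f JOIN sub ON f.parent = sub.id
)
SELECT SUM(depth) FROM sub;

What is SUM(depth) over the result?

22

Base: id=5 (n13) at depth 0.
Iteration 1: rows with parent in {5} -> n7 (id 7, depth 1).
Iteration 2: rows with parent in {7} -> n26 (id 8, depth 2), n29 (id 9, depth 2), n16 (id 12, depth 2).
Iteration 3: rows with parent in {8,9,12} -> n24 (id 10, depth 3), n31 (id 11, depth 3).
Iteration 4: rows with parent in {10,11} -> n4 (id 13, depth 4).
Iteration 5: rows with parent in {13} -> n5 (id 14, depth 5).
Iteration 6: no rows with parent in {14}; recursion stops.
SUM(depth) = 0 + 1 + 2 + 2 + 2 + 3 + 3 + 4 + 5 = 22.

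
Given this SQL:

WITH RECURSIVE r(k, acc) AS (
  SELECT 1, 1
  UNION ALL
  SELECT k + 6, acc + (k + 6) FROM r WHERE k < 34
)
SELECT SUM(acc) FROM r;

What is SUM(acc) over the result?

Base: k=1, acc=1.
Iteration 1: 1 < 34 holds -> k = 1 + 6 = 7, acc = 1 + 7 = 8.
Iteration 2: 7 < 34 holds -> k = 7 + 6 = 13, acc = 8 + 13 = 21.
Iteration 3: 13 < 34 holds -> k = 13 + 6 = 19, acc = 21 + 19 = 40.
Iteration 4: 19 < 34 holds -> k = 19 + 6 = 25, acc = 40 + 25 = 65.
Iteration 5: 25 < 34 holds -> k = 25 + 6 = 31, acc = 65 + 31 = 96.
Iteration 6: 31 < 34 holds -> k = 31 + 6 = 37, acc = 96 + 37 = 133.
Iteration 7: 37 < 34 fails; recursion stops.
SUM(acc) = 1 + 8 + 21 + 40 + 65 + 96 + 133 = 364.

364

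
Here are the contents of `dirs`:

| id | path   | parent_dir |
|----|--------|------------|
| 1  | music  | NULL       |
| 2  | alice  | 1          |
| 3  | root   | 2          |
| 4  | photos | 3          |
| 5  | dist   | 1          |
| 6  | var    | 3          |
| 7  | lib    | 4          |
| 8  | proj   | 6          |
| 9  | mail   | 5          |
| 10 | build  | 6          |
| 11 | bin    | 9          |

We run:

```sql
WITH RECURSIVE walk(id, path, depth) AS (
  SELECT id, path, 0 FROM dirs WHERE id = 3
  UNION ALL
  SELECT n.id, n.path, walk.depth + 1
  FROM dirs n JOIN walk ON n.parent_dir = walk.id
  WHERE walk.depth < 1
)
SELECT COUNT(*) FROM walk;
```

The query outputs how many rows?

Base: id=3 (root) at depth 0.
Iteration 1: rows with parent_dir in {3} -> photos (id 4, depth 1), var (id 6, depth 1).
Iteration 2: depth < 1 fails for all current rows; recursion stops.
Total rows emitted: 3.

3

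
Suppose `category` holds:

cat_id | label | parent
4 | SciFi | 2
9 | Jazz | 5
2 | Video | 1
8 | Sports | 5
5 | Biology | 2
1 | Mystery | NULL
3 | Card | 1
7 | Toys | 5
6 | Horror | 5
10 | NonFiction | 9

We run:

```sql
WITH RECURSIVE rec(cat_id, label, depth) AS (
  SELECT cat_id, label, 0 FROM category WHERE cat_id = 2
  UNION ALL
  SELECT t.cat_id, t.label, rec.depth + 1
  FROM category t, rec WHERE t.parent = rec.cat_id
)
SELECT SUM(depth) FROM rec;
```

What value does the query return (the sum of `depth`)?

Base: cat_id=2 (Video) at depth 0.
Iteration 1: rows with parent in {2} -> SciFi (id 4, depth 1), Biology (id 5, depth 1).
Iteration 2: rows with parent in {4,5} -> Horror (id 6, depth 2), Toys (id 7, depth 2), Sports (id 8, depth 2), Jazz (id 9, depth 2).
Iteration 3: rows with parent in {6,7,8,9} -> NonFiction (id 10, depth 3).
Iteration 4: no rows with parent in {10}; recursion stops.
SUM(depth) = 0 + 1 + 1 + 2 + 2 + 2 + 2 + 3 = 13.

13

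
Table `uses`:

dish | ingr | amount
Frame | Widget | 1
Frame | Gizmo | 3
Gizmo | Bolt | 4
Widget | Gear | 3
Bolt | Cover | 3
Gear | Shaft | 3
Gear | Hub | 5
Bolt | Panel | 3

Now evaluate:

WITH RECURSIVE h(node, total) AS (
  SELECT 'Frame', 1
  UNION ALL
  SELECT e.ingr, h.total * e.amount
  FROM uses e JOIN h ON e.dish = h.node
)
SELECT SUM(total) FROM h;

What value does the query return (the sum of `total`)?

Base: (Frame, total=1).
Iteration 1: components of {Frame} -> Gizmo = 1*3 = 3, Widget = 1*1 = 1.
Iteration 2: components of {Gizmo,Widget} -> Bolt = 3*4 = 12, Gear = 1*3 = 3.
Iteration 3: components of {Bolt,Gear} -> Cover = 12*3 = 36, Hub = 3*5 = 15, Panel = 12*3 = 36, Shaft = 3*3 = 9.
Iteration 4: no further components; recursion stops.
SUM(total) = 1 + 1 + 3 + 3 + 12 + 9 + 15 + 36 + 36 = 116.

116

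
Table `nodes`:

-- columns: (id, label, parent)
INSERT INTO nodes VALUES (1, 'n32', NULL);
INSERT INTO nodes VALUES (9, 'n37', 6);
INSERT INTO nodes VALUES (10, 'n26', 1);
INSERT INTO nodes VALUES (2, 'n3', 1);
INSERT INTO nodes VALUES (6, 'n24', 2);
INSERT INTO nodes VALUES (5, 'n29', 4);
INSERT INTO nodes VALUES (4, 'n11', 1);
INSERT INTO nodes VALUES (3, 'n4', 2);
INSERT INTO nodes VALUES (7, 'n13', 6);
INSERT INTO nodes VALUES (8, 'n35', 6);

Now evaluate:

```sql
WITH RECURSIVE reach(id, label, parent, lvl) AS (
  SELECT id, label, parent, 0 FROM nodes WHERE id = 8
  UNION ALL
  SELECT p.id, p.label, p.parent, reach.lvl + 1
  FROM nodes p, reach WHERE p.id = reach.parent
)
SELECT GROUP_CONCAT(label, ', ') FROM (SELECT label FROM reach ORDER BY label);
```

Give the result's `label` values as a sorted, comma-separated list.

n24, n3, n32, n35

Base: id=8 (n35), parent=6, lvl 0.
Iteration 1: join on id=6 -> n24 (id 6, parent=2, lvl 1).
Iteration 2: join on id=2 -> n3 (id 2, parent=1, lvl 2).
Iteration 3: join on id=1 -> n32 (id 1, parent=NULL, lvl 3).
Iteration 4: parent is NULL; no match; recursion stops.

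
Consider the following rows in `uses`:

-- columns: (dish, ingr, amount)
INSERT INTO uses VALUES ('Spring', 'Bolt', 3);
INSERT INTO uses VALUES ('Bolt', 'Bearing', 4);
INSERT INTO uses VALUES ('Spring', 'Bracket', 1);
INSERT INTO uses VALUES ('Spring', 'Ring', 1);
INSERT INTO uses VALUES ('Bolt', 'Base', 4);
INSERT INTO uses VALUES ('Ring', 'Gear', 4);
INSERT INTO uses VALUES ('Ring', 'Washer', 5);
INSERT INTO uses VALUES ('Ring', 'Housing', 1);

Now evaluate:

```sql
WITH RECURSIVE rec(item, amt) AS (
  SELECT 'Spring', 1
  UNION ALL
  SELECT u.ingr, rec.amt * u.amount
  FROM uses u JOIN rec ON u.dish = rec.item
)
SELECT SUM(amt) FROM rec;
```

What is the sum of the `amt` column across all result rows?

Base: (Spring, amt=1).
Iteration 1: components of {Spring} -> Bolt = 1*3 = 3, Bracket = 1*1 = 1, Ring = 1*1 = 1.
Iteration 2: components of {Bolt,Bracket,Ring} -> Base = 3*4 = 12, Bearing = 3*4 = 12, Gear = 1*4 = 4, Housing = 1*1 = 1, Washer = 1*5 = 5.
Iteration 3: no further components; recursion stops.
SUM(amt) = 1 + 3 + 1 + 1 + 12 + 12 + 4 + 5 + 1 = 40.

40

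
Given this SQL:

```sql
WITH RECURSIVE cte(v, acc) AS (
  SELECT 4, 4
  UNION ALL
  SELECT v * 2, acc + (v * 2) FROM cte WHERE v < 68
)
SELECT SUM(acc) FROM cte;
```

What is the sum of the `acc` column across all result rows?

Base: v=4, acc=4.
Iteration 1: 4 < 68 holds -> v = 4 * 2 = 8, acc = 4 + 8 = 12.
Iteration 2: 8 < 68 holds -> v = 8 * 2 = 16, acc = 12 + 16 = 28.
Iteration 3: 16 < 68 holds -> v = 16 * 2 = 32, acc = 28 + 32 = 60.
Iteration 4: 32 < 68 holds -> v = 32 * 2 = 64, acc = 60 + 64 = 124.
Iteration 5: 64 < 68 holds -> v = 64 * 2 = 128, acc = 124 + 128 = 252.
Iteration 6: 128 < 68 fails; recursion stops.
SUM(acc) = 4 + 12 + 28 + 60 + 124 + 252 = 480.

480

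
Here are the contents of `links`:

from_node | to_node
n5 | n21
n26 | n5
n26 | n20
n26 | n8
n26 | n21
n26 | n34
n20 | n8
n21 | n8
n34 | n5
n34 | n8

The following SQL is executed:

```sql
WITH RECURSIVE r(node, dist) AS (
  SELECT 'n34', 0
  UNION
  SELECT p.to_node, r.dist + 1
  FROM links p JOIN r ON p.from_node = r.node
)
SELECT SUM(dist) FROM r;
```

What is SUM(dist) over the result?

Base: (n34, dist=0).
Iteration 1: edges from {n34} -> (n5, dist=1), (n8, dist=1).
Iteration 2: edges from {n5,n8} -> (n21, dist=2).
Iteration 3: edges from {n21} -> (n8, dist=3).
Iteration 4: no outgoing edges from {n8}; recursion stops.
SUM(dist) = 0 + 1 + 1 + 2 + 3 = 7.

7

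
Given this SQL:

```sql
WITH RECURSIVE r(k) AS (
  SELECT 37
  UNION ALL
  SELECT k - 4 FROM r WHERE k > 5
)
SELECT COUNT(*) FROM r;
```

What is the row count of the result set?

9

Base: k=37.
Iteration 1: 37 > 5 holds -> k = 37 - 4 = 33.
Iteration 2: 33 > 5 holds -> k = 33 - 4 = 29.
Iteration 3: 29 > 5 holds -> k = 29 - 4 = 25.
Iteration 4: 25 > 5 holds -> k = 25 - 4 = 21.
Iteration 5: 21 > 5 holds -> k = 21 - 4 = 17.
Iteration 6: 17 > 5 holds -> k = 17 - 4 = 13.
Iteration 7: 13 > 5 holds -> k = 13 - 4 = 9.
Iteration 8: 9 > 5 holds -> k = 9 - 4 = 5.
Iteration 9: 5 > 5 fails; recursion stops.
Total rows emitted: 9.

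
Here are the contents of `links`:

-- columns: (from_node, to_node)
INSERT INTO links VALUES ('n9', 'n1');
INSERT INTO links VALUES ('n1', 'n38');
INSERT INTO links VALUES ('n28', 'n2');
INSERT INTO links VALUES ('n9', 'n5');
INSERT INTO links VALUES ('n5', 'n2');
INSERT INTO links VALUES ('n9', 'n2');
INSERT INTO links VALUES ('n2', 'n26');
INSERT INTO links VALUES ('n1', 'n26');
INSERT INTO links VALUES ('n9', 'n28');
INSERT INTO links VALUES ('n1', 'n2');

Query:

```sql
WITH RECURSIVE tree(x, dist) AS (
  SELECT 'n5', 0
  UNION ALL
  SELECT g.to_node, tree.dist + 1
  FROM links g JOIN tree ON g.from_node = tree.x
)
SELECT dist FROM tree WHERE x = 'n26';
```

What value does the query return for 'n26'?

Base: (n5, dist=0).
Iteration 1: edges from {n5} -> (n2, dist=1).
Iteration 2: edges from {n2} -> (n26, dist=2).
Iteration 3: no outgoing edges from {n26}; recursion stops.

2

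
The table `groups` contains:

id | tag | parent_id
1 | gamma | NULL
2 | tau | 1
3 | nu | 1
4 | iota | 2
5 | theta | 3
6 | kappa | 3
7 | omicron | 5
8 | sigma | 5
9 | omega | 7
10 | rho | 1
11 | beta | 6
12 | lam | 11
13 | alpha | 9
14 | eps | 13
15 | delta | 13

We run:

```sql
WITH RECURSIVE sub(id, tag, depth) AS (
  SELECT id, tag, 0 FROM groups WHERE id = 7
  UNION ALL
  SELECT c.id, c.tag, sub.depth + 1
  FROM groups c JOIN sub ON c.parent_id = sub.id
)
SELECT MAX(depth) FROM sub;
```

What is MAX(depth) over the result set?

3

Base: id=7 (omicron) at depth 0.
Iteration 1: rows with parent_id in {7} -> omega (id 9, depth 1).
Iteration 2: rows with parent_id in {9} -> alpha (id 13, depth 2).
Iteration 3: rows with parent_id in {13} -> eps (id 14, depth 3), delta (id 15, depth 3).
Iteration 4: no rows with parent_id in {14,15}; recursion stops.
depth values: 0, 1, 2, 3, 3; the maximum is 3.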